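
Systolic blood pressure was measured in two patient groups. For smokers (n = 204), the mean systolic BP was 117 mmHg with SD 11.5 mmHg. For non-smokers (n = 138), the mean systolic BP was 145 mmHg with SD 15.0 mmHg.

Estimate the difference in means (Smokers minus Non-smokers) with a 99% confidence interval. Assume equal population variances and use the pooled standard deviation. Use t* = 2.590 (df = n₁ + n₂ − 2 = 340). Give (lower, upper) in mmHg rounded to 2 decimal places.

(-31.72, -24.28)

s_p = √[((n₁−1)s₁² + (n₂−1)s₂²)/(n₁+n₂−2)] = √[(203·11.5² + 137·15.0²)/340] = 13.0239.
SE = 13.0239·√(1/204 + 1/138) = 1.4355.
With t* = 2.590, margin = 2.590 × 1.4355 = 3.7179.
x̄₁ − x̄₂ = 117 − 145 = -28.0000; interval -28.0000 ± 3.7179 = (-31.72, -24.28).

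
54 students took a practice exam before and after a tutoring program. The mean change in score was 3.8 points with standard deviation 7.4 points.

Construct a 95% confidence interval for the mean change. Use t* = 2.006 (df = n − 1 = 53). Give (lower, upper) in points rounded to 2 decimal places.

(1.78, 5.82)

This is a matched-pairs design, so SE = s_d/√n = 7.4/√54 = 1.0070.
Margin = 2.006 × 1.0070 = 2.0200; the interval is 3.8 ± 2.0200 = (1.78, 5.82).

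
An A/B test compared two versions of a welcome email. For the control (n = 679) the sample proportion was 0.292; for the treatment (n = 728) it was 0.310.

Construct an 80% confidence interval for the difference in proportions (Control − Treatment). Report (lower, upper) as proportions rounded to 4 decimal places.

(-0.0494, 0.0134)

Each SE is √(p̂(1−p̂)/n): √(0.2920·0.7080/679) = 0.01745 and √(0.3100·0.6900/728) = 0.01714.
SE(p̂₁ − p̂₂) = √(SE₁² + SE₂²) = √(0.0003045025 + 0.0002937796) = 0.02446, since the two samples are independent.
At 80% confidence z* = 1.282; margin = 1.282 × 0.02446 = 0.03136.
The difference is 0.2920 − 0.3100 = -0.0180, so the interval is -0.0180 ± 0.03136 = (-0.0494, 0.0134).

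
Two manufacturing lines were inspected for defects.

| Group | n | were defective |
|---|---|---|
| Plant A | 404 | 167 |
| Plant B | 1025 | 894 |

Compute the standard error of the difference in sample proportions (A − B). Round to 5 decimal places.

p̂₁ = 167/404 = 0.4134 and p̂₂ = 894/1025 = 0.8722.
SE₁ = √(p̂₁(1−p̂₁)/n₁) = √(0.4134·0.5866/404) = 0.02450; SE₂ = √(0.8722·0.1278/1025) = 0.01043.
Independent samples: SE of the difference = √(SE₁² + SE₂²) = √(0.00060025 + 0.0001087849) = 0.02663.

0.02663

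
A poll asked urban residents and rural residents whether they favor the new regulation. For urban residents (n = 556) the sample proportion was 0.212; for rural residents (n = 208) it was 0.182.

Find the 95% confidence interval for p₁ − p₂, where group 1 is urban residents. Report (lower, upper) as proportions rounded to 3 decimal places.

(-0.032, 0.092)

The two standard errors are √(0.2120×0.7880/556) = 0.01733 and √(0.1820×0.8180/208) = 0.02675.
Because the samples are independent, SE_diff = √(0.01733² + 0.02675²) = 0.03187.
Using z* = 1.960 for 95%, ME = 1.960 × 0.03187 = 0.06247.
p̂₁ − p̂₂ = 0.0300; interval 0.0300 ± 0.06247 gives (-0.032, 0.092).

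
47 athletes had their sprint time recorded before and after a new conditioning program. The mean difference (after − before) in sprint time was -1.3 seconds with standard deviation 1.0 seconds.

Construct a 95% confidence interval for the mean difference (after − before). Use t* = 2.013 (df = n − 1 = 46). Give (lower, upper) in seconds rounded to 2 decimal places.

(-1.59, -1.01)

This is a matched-pairs design, so SE = s_d/√n = 1.0/√47 = 0.1459.
Margin = 2.013 × 0.1459 = 0.2937; the interval is -1.3 ± 0.2937 = (-1.59, -1.01).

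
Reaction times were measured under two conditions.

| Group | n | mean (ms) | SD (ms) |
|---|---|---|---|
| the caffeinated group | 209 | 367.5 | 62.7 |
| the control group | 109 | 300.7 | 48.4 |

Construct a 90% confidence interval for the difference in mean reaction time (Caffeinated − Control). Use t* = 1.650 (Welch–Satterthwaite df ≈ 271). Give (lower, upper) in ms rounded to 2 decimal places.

(56.33, 77.27)

Standard errors of each mean: 62.7/√209 = 4.3370 and 48.4/√109 = 4.6359.
SE(x̄₁ − x̄₂) = √(4.3370² + 4.6359²) = 6.3483 for independent samples with unequal variances.
With t* = 1.650, the margin is 1.650 × 6.3483 = 10.4747.
x̄₁ − x̄₂ = 367.5 − 300.7 = 66.8000; the interval is 66.8000 ± 10.4747 = (56.33, 77.27).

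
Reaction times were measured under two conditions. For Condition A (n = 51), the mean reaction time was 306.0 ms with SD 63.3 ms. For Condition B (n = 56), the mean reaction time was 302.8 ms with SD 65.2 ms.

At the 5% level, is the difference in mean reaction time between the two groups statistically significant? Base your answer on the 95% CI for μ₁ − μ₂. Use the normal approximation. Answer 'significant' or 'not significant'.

not significant

Standard errors of each mean: 63.3/√51 = 8.8638 and 65.2/√56 = 8.7127.
SE(x̄₁ − x̄₂) = √(8.8638² + 8.7127²) = 12.4289 for independent samples with unequal variances.
With z* = 1.960, the margin is 1.960 × 12.4289 = 24.3606.
x̄₁ − x̄₂ = 306.0 − 302.8 = 3.2000; the interval is 3.2000 ± 24.3606 = (-21.1606, 27.5606).
The interval (-21.1606, 27.5606) contains 0, so the difference is not significant.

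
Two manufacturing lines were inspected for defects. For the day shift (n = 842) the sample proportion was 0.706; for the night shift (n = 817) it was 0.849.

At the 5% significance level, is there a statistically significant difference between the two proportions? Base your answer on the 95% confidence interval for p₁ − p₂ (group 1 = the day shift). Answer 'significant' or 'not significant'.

SE₁ = √(p̂₁(1−p̂₁)/n₁) = √(0.7060·0.2940/842) = 0.01570; SE₂ = √(0.8490·0.1510/817) = 0.01253.
Independent samples: SE of the difference = √(SE₁² + SE₂²) = √(0.00024649 + 0.0001570009) = 0.02009.
z* for 95% confidence is 1.960, so the margin of error is 1.960 × 0.02009 = 0.03938.
Point estimate p̂₁ − p̂₂ = 0.7060 − 0.8490 = -0.1430.
-0.1430 ± 0.03938 → (-0.18238, -0.10362).
The interval (-0.18238, -0.10362) does not contain 0, so the difference is significant.

significant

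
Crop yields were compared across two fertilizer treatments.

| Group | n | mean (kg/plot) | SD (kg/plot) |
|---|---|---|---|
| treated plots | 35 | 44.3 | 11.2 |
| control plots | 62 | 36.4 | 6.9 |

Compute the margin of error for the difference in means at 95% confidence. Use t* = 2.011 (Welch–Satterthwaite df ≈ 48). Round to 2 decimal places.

Per-group SEs: s₁/√n₁ = 11.2/√35 = 1.8931, s₂/√n₂ = 6.9/√62 = 0.8763.
Unpooled SE of the difference: √(3.58382761 + 0.76790169) = 2.0861.
Margin of error = t* · SE = 2.011 × 2.0861 = 4.1951.

4.20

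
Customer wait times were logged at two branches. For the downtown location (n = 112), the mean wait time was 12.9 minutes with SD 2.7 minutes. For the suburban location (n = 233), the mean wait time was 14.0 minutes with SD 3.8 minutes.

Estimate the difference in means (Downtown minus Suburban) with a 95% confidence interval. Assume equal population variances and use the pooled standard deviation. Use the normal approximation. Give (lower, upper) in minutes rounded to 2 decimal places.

(-1.88, -0.32)

s_p = √[((n₁−1)s₁² + (n₂−1)s₂²)/(n₁+n₂−2)] = √[(111·2.7² + 232·3.8²)/343] = 3.4823.
SE = 3.4823·√(1/112 + 1/233) = 0.4004.
With z* = 1.960, margin = 1.960 × 0.4004 = 0.7848.
x̄₁ − x̄₂ = 12.9 − 14.0 = -1.1000; interval -1.1000 ± 0.7848 = (-1.88, -0.32).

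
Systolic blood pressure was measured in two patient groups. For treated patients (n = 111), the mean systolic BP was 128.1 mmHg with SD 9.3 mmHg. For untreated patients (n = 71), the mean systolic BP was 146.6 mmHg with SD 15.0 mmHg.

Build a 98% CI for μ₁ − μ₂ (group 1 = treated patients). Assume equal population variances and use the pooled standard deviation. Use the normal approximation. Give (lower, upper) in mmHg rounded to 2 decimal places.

Pooled variance s_p² = [110·9.3² + 70·15.0²] / (111+71−2) = 140.3550, so s_p = 11.8472.
SE_diff = s_p·√(1/n₁ + 1/n₂) = 11.8472·√(1/111 + 1/71) = 1.8004.
z* = 2.326; margin = 2.326 × 1.8004 = 4.1877.
Difference = 128.1 − 146.6 = -18.5000.
-18.5000 ± 4.1877 → (-22.69, -14.31).

(-22.69, -14.31)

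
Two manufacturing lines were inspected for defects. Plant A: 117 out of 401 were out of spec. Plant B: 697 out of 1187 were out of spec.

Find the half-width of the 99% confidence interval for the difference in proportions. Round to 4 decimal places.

0.0691

p̂₁ = 117/401 = 0.2918 and p̂₂ = 697/1187 = 0.5872.
SE₁ = √(p̂₁(1−p̂₁)/n₁) = √(0.2918·0.7082/401) = 0.02270; SE₂ = √(0.5872·0.4128/1187) = 0.01429.
Independent samples: SE of the difference = √(SE₁² + SE₂²) = √(0.00051529 + 0.0002042041) = 0.02682.
z* for 99% confidence is 2.576, so the margin of error is 2.576 × 0.02682 = 0.06909.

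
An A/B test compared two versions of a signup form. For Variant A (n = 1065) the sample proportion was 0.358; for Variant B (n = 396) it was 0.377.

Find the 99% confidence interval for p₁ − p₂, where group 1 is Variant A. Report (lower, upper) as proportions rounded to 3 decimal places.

(-0.092, 0.054)

SE₁ = √(p̂₁(1−p̂₁)/n₁) = √(0.3580·0.6420/1065) = 0.01469; SE₂ = √(0.3770·0.6230/396) = 0.02435.
Independent samples: SE of the difference = √(SE₁² + SE₂²) = √(0.0002157961 + 0.0005929225) = 0.02844.
z* for 99% confidence is 2.576, so the margin of error is 2.576 × 0.02844 = 0.07326.
Point estimate p̂₁ − p̂₂ = 0.3580 − 0.3770 = -0.0190.
-0.0190 ± 0.07326 → (-0.092, 0.054).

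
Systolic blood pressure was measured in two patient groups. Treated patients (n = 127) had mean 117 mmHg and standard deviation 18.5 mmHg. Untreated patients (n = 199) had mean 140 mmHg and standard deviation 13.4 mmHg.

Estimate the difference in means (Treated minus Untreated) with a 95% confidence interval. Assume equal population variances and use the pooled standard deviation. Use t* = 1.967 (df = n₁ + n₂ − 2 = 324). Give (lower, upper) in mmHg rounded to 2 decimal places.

Pooled variance s_p² = [126·18.5² + 198·13.4²] / (127+199−2) = 242.8283, so s_p = 15.5829.
SE_diff = s_p·√(1/n₁ + 1/n₂) = 15.5829·√(1/127 + 1/199) = 1.7698.
t* = 1.967; margin = 1.967 × 1.7698 = 3.4812.
Difference = 117 − 140 = -23.0000.
-23.0000 ± 3.4812 → (-26.48, -19.52).

(-26.48, -19.52)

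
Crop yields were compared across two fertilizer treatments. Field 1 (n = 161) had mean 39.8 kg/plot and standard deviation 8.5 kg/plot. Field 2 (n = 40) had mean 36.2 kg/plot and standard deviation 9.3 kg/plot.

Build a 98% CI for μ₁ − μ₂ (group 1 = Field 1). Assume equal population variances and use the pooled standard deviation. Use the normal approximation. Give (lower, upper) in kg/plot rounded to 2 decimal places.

s_p = √[((n₁−1)s₁² + (n₂−1)s₂²)/(n₁+n₂−2)] = √[(160·8.5² + 39·9.3²)/199] = 8.6626.
SE = 8.6626·√(1/161 + 1/40) = 1.5304.
With z* = 2.326, margin = 2.326 × 1.5304 = 3.5597.
x̄₁ − x̄₂ = 39.8 − 36.2 = 3.6000; interval 3.6000 ± 3.5597 = (0.04, 7.16).

(0.04, 7.16)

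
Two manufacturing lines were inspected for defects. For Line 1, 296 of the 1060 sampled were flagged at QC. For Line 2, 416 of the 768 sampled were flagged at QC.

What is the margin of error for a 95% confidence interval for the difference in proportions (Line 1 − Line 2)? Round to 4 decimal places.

p̂₁ = 296/1060 = 0.2792 and p̂₂ = 416/768 = 0.5417.
SE₁ = √(p̂₁(1−p̂₁)/n₁) = √(0.2792·0.7208/1060) = 0.01378; SE₂ = √(0.5417·0.4583/768) = 0.01798.
Independent samples: SE of the difference = √(SE₁² + SE₂²) = √(0.0001898884 + 0.0003232804) = 0.02265.
z* for 95% confidence is 1.960, so the margin of error is 1.960 × 0.02265 = 0.04439.

0.0444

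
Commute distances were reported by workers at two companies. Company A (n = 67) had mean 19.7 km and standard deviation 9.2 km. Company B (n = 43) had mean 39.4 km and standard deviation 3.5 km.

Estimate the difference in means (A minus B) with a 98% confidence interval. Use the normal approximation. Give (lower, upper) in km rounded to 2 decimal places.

Standard errors of each mean: 9.2/√67 = 1.1240 and 3.5/√43 = 0.5337.
SE(x̄₁ − x̄₂) = √(1.1240² + 0.5337²) = 1.2443 for independent samples with unequal variances.
With z* = 2.326, the margin is 2.326 × 1.2443 = 2.8942.
x̄₁ − x̄₂ = 19.7 − 39.4 = -19.7000; the interval is -19.7000 ± 2.8942 = (-22.59, -16.81).

(-22.59, -16.81)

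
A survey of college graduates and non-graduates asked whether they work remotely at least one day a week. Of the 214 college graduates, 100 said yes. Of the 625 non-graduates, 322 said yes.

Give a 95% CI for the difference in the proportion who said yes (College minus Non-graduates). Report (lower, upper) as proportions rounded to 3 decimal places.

Sample proportions: 100/214 = 0.4673, 322/625 = 0.5152.
Each SE is √(p̂(1−p̂)/n): √(0.4673·0.5327/214) = 0.03411 and √(0.5152·0.4848/625) = 0.01999.
SE(p̂₁ − p̂₂) = √(SE₁² + SE₂²) = √(0.0011634921 + 0.0003996001) = 0.03954, since the two samples are independent.
At 95% confidence z* = 1.960; margin = 1.960 × 0.03954 = 0.07750.
The difference is 0.4673 − 0.5152 = -0.0479, so the interval is -0.0479 ± 0.07750 = (-0.125, 0.030).

(-0.125, 0.030)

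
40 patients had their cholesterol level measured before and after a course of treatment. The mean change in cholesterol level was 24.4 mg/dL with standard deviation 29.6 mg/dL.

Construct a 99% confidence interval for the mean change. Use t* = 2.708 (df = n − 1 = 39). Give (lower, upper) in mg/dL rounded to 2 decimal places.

(11.73, 37.07)

Paired design: SE = s_d/√n = 29.6/√40 = 4.6802.
t* = 2.708; margin of error = 2.708 × 4.6802 = 12.6740.
24.4 ± 12.6740 → (11.73, 37.07).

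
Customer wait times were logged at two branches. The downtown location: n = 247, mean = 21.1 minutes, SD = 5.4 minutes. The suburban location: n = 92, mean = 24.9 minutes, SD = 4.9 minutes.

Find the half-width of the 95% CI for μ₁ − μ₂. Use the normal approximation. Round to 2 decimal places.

Standard errors of each mean: 5.4/√247 = 0.3436 and 4.9/√92 = 0.5109.
SE(x̄₁ − x̄₂) = √(0.3436² + 0.5109²) = 0.6157 for independent samples with unequal variances.
With z* = 1.960, the margin is 1.960 × 0.6157 = 1.2068.

1.21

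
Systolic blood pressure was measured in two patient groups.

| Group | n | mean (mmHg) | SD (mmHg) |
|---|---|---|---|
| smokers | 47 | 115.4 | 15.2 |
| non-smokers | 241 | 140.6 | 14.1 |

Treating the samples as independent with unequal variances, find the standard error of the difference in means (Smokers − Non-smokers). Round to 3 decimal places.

SE₁ = s₁/√n₁ = 15.2/√47 = 2.2171; SE₂ = 14.1/√241 = 0.9083.
Independent samples, unequal variances: SE_diff = √(SE₁² + SE₂²) = √(4.91553241 + 0.82500889) = 2.3959.

2.396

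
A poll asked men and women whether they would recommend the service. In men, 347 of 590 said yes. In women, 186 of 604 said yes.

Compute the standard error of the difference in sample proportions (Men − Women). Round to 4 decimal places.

Sample proportions: 347/590 = 0.5881, 186/604 = 0.3079.
Each SE is √(p̂(1−p̂)/n): √(0.5881·0.4119/590) = 0.02026 and √(0.3079·0.6921/604) = 0.01878.
SE(p̂₁ − p̂₂) = √(SE₁² + SE₂²) = √(0.0004104676 + 0.0003526884) = 0.02763, since the two samples are independent.

0.0276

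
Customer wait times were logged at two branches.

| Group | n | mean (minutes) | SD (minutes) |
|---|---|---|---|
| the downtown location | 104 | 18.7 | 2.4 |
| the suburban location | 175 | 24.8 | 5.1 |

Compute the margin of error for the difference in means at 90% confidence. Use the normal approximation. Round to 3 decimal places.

0.743

Per-group SEs: s₁/√n₁ = 2.4/√104 = 0.2353, s₂/√n₂ = 5.1/√175 = 0.3855.
Unpooled SE of the difference: √(0.05536609 + 0.14861025) = 0.4516.
Margin of error = z* · SE = 1.645 × 0.4516 = 0.7429.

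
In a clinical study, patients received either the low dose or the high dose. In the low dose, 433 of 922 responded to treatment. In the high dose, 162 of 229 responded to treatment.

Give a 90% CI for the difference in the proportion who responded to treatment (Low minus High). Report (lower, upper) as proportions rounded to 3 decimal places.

(-0.294, -0.181)

Sample proportions: 433/922 = 0.4696, 162/229 = 0.7074.
Each SE is √(p̂(1−p̂)/n): √(0.4696·0.5304/922) = 0.01644 and √(0.7074·0.2926/229) = 0.03006.
SE(p̂₁ − p̂₂) = √(SE₁² + SE₂²) = √(0.0002702736 + 0.0009036036) = 0.03426, since the two samples are independent.
At 90% confidence z* = 1.645; margin = 1.645 × 0.03426 = 0.05636.
The difference is 0.4696 − 0.7074 = -0.2378, so the interval is -0.2378 ± 0.05636 = (-0.294, -0.181).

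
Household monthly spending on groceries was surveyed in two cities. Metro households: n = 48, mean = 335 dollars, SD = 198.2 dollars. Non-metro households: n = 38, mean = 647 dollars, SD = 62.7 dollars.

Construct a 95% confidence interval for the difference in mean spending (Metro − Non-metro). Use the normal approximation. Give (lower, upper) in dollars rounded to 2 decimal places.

(-371.51, -252.49)

Standard errors of each mean: 198.2/√48 = 28.6077 and 62.7/√38 = 10.1713.
SE(x̄₁ − x̄₂) = √(28.6077² + 10.1713²) = 30.3621 for independent samples with unequal variances.
With z* = 1.960, the margin is 1.960 × 30.3621 = 59.5097.
x̄₁ − x̄₂ = 335 − 647 = -312.0000; the interval is -312.0000 ± 59.5097 = (-371.51, -252.49).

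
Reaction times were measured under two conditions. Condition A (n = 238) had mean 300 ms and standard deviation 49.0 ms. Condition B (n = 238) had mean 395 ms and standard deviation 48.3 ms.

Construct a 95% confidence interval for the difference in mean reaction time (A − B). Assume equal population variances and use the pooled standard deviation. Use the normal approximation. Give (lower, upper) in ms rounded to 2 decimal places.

(-103.74, -86.26)

Pooled variance s_p² = [237·49.0² + 237·48.3²] / (238+238−2) = 2366.9450, so s_p = 48.6513.
SE_diff = s_p·√(1/n₁ + 1/n₂) = 48.6513·√(1/238 + 1/238) = 4.4599.
z* = 1.960; margin = 1.960 × 4.4599 = 8.7414.
Difference = 300 − 395 = -95.0000.
-95.0000 ± 8.7414 → (-103.74, -86.26).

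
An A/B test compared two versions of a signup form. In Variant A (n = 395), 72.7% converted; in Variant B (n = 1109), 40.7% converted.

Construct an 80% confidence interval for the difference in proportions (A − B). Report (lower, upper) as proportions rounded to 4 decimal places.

(0.2856, 0.3544)

The two standard errors are √(0.7270×0.2730/395) = 0.02242 and √(0.4070×0.5930/1109) = 0.01475.
Because the samples are independent, SE_diff = √(0.02242² + 0.01475²) = 0.02684.
Using z* = 1.282 for 80%, ME = 1.282 × 0.02684 = 0.03441.
p̂₁ − p̂₂ = 0.3200; interval 0.3200 ± 0.03441 gives (0.2856, 0.3544).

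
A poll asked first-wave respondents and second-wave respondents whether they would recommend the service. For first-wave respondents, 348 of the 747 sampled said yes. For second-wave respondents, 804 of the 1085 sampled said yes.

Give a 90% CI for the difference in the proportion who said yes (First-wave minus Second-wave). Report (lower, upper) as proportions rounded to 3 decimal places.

(-0.312, -0.238)

Sample proportions: 348/747 = 0.4659, 804/1085 = 0.7410.
Each SE is √(p̂(1−p̂)/n): √(0.4659·0.5341/747) = 0.01825 and √(0.7410·0.2590/1085) = 0.01330.
SE(p̂₁ − p̂₂) = √(SE₁² + SE₂²) = √(0.0003330625 + 0.00017689) = 0.02258, since the two samples are independent.
At 90% confidence z* = 1.645; margin = 1.645 × 0.02258 = 0.03714.
The difference is 0.4659 − 0.7410 = -0.2751, so the interval is -0.2751 ± 0.03714 = (-0.312, -0.238).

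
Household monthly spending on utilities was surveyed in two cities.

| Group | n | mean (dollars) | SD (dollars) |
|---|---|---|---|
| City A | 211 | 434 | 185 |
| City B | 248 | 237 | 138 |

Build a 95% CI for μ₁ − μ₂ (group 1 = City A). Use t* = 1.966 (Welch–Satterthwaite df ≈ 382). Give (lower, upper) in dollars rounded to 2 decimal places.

(166.61, 227.39)

SE₁ = s₁/√n₁ = 185/√211 = 12.7359; SE₂ = 138/√248 = 8.7630.
Independent samples, unequal variances: SE_diff = √(SE₁² + SE₂²) = √(162.20314881 + 76.790169) = 15.4594.
t* = 1.966, so margin of error = 1.966 × 15.4594 = 30.3932.
Difference in means = 434 − 237 = 197.0000.
197.0000 ± 30.3932 → (166.61, 227.39).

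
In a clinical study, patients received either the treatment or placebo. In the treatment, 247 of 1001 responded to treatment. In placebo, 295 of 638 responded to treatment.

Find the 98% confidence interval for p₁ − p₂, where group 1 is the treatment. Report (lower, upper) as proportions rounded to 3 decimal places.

(-0.271, -0.160)

p̂₁ = 247/1001 = 0.2468 and p̂₂ = 295/638 = 0.4624.
SE₁ = √(p̂₁(1−p̂₁)/n₁) = √(0.2468·0.7532/1001) = 0.01363; SE₂ = √(0.4624·0.5376/638) = 0.01974.
Independent samples: SE of the difference = √(SE₁² + SE₂²) = √(0.0001857769 + 0.0003896676) = 0.02399.
z* for 98% confidence is 2.326, so the margin of error is 2.326 × 0.02399 = 0.05580.
Point estimate p̂₁ − p̂₂ = 0.2468 − 0.4624 = -0.2156.
-0.2156 ± 0.05580 → (-0.271, -0.160).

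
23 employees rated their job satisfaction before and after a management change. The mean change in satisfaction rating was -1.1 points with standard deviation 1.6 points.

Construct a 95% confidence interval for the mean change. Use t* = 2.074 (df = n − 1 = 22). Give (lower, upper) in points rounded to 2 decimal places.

(-1.79, -0.41)

This is a matched-pairs design, so SE = s_d/√n = 1.6/√23 = 0.3336.
Margin = 2.074 × 0.3336 = 0.6919; the interval is -1.1 ± 0.6919 = (-1.79, -0.41).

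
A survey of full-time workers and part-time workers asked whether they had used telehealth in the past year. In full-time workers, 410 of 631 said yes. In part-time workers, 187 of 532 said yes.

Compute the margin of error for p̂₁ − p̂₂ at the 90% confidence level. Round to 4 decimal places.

0.0462

First, p̂₁ = 410/631 = 0.6498; p̂₂ = 187/532 = 0.3515.
The two standard errors are √(0.6498×0.3502/631) = 0.01899 and √(0.3515×0.6485/532) = 0.02070.
Because the samples are independent, SE_diff = √(0.01899² + 0.02070²) = 0.02809.
Using z* = 1.645 for 90%, ME = 1.645 × 0.02809 = 0.04621.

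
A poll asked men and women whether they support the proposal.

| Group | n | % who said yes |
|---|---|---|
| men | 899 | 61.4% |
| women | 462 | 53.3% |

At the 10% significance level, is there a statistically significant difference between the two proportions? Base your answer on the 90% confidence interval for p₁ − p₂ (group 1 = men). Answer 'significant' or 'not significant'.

The two standard errors are √(0.6140×0.3860/899) = 0.01624 and √(0.5330×0.4670/462) = 0.02321.
Because the samples are independent, SE_diff = √(0.01624² + 0.02321²) = 0.02833.
Using z* = 1.645 for 90%, ME = 1.645 × 0.02833 = 0.04660.
p̂₁ − p̂₂ = 0.0810; interval 0.0810 ± 0.04660 gives (0.03440, 0.12760).
The interval (0.03440, 0.12760) does not contain 0, so the difference is significant.

significant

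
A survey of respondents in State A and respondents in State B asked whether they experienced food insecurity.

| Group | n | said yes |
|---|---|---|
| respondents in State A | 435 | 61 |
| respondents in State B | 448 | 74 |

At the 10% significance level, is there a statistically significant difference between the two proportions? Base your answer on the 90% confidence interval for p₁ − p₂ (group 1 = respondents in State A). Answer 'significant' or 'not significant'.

not significant

Sample proportions: 61/435 = 0.1402, 74/448 = 0.1652.
Each SE is √(p̂(1−p̂)/n): √(0.1402·0.8598/435) = 0.01665 and √(0.1652·0.8348/448) = 0.01755.
SE(p̂₁ − p̂₂) = √(SE₁² + SE₂²) = √(0.0002772225 + 0.0003080025) = 0.02419, since the two samples are independent.
At 90% confidence z* = 1.645; margin = 1.645 × 0.02419 = 0.03979.
The difference is 0.1402 − 0.1652 = -0.0250, so the interval is -0.0250 ± 0.03979 = (-0.06479, 0.01479).
The interval (-0.06479, 0.01479) contains 0, so the difference is not significant.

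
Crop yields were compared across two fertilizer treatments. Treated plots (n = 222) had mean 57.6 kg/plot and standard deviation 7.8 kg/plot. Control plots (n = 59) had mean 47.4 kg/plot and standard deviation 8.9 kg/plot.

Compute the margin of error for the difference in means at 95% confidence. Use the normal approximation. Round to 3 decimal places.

SE₁ = s₁/√n₁ = 7.8/√222 = 0.5235; SE₂ = 8.9/√59 = 1.1587.
Independent samples, unequal variances: SE_diff = √(SE₁² + SE₂²) = √(0.27405225 + 1.34258569) = 1.2715.
z* = 1.960, so margin of error = 1.960 × 1.2715 = 2.4921.

2.492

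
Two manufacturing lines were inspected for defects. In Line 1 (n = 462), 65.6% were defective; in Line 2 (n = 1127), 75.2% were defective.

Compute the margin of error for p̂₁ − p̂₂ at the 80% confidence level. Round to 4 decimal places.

The two standard errors are √(0.6560×0.3440/462) = 0.02210 and √(0.7520×0.2480/1127) = 0.01286.
Because the samples are independent, SE_diff = √(0.02210² + 0.01286²) = 0.02557.
Using z* = 1.282 for 80%, ME = 1.282 × 0.02557 = 0.03278.

0.0328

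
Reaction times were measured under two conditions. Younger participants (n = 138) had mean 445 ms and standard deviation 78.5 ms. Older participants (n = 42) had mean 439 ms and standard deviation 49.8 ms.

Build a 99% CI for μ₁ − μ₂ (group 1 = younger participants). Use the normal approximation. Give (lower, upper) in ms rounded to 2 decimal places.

(-20.23, 32.23)

Per-group SEs: s₁/√n₁ = 78.5/√138 = 6.6824, s₂/√n₂ = 49.8/√42 = 7.6843.
Unpooled SE of the difference: √(44.65446976 + 59.04846649) = 10.1835.
Margin of error = z* · SE = 2.576 × 10.1835 = 26.2327.
x̄₁ − x̄₂ = 445 − 439 = 6.0000.
CI: 6.0000 ± 26.2327 = (-20.23, 32.23).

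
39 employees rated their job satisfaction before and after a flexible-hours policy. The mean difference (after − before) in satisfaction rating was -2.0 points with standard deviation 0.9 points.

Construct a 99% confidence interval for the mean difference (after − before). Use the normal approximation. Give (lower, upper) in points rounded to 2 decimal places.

This is a matched-pairs design, so SE = s_d/√n = 0.9/√39 = 0.1441.
Margin = 2.576 × 0.1441 = 0.3712; the interval is -2.0 ± 0.3712 = (-2.37, -1.63).

(-2.37, -1.63)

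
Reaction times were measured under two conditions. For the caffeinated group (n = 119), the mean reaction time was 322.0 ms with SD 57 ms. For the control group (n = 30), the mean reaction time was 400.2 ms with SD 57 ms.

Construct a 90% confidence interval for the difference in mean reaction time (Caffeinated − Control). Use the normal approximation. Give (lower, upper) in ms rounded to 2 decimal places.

SE₁ = s₁/√n₁ = 57/√119 = 5.2252; SE₂ = 57/√30 = 10.4067.
Independent samples, unequal variances: SE_diff = √(SE₁² + SE₂²) = √(27.30271504 + 108.29940489) = 11.6448.
z* = 1.645, so margin of error = 1.645 × 11.6448 = 19.1557.
Difference in means = 322.0 − 400.2 = -78.2000.
-78.2000 ± 19.1557 → (-97.36, -59.04).

(-97.36, -59.04)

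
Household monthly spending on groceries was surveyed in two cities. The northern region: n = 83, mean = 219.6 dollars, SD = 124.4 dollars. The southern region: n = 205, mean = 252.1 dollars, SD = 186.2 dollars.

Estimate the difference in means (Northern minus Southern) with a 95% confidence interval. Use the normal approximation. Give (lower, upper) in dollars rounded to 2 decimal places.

(-69.46, 4.46)

Standard errors of each mean: 124.4/√83 = 13.6547 and 186.2/√205 = 13.0048.
SE(x̄₁ − x̄₂) = √(13.6547² + 13.0048²) = 18.8567 for independent samples with unequal variances.
With z* = 1.960, the margin is 1.960 × 18.8567 = 36.9591.
x̄₁ − x̄₂ = 219.6 − 252.1 = -32.5000; the interval is -32.5000 ± 36.9591 = (-69.46, 4.46).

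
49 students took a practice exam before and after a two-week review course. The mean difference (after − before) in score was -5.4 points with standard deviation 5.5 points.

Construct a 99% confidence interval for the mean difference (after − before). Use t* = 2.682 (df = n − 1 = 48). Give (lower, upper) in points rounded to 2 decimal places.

(-7.51, -3.29)

This is a matched-pairs design, so SE = s_d/√n = 5.5/√49 = 0.7857.
Margin = 2.682 × 0.7857 = 2.1072; the interval is -5.4 ± 2.1072 = (-7.51, -3.29).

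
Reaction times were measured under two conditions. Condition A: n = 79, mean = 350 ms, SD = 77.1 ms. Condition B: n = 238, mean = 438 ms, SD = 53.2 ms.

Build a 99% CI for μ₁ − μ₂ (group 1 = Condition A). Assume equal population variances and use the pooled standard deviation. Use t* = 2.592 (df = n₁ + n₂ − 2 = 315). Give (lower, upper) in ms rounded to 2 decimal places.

s_p = √[((n₁−1)s₁² + (n₂−1)s₂²)/(n₁+n₂−2)] = √[(78·77.1² + 237·53.2²)/315] = 60.0114.
SE = 60.0114·√(1/79 + 1/238) = 7.7922.
With t* = 2.592, margin = 2.592 × 7.7922 = 20.1974.
x̄₁ − x̄₂ = 350 − 438 = -88.0000; interval -88.0000 ± 20.1974 = (-108.20, -67.80).

(-108.20, -67.80)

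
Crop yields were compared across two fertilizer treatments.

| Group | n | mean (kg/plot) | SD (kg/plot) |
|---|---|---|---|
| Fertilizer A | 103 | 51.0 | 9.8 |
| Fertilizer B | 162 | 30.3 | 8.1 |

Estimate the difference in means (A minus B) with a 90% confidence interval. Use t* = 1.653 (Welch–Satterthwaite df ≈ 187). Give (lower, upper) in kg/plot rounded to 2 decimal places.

Standard errors of each mean: 9.8/√103 = 0.9656 and 8.1/√162 = 0.6364.
SE(x̄₁ − x̄₂) = √(0.9656² + 0.6364²) = 1.1565 for independent samples with unequal variances.
With t* = 1.653, the margin is 1.653 × 1.1565 = 1.9117.
x̄₁ − x̄₂ = 51.0 − 30.3 = 20.7000; the interval is 20.7000 ± 1.9117 = (18.79, 22.61).

(18.79, 22.61)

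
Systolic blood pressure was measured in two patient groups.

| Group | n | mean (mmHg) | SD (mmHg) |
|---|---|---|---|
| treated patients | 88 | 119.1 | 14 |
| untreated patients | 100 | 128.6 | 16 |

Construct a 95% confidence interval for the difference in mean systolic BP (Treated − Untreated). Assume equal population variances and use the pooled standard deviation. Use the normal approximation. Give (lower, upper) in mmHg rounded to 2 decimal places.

s_p = √[((n₁−1)s₁² + (n₂−1)s₂²)/(n₁+n₂−2)] = √[(87·14² + 99·16²)/186] = 15.0975.
SE = 15.0975·√(1/88 + 1/100) = 2.2067.
With z* = 1.960, margin = 1.960 × 2.2067 = 4.3251.
x̄₁ − x̄₂ = 119.1 − 128.6 = -9.5000; interval -9.5000 ± 4.3251 = (-13.83, -5.17).

(-13.83, -5.17)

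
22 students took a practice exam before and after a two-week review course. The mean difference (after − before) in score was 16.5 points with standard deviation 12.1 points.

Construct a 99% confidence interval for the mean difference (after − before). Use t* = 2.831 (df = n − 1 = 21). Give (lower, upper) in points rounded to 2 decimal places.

(9.20, 23.80)

Paired design: SE = s_d/√n = 12.1/√22 = 2.5797.
t* = 2.831; margin of error = 2.831 × 2.5797 = 7.3031.
16.5 ± 7.3031 → (9.20, 23.80).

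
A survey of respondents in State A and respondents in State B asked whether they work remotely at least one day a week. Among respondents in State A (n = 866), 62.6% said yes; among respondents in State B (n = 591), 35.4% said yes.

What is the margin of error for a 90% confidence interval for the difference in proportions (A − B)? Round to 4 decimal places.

SE₁ = √(p̂₁(1−p̂₁)/n₁) = √(0.6260·0.3740/866) = 0.01644; SE₂ = √(0.3540·0.6460/591) = 0.01967.
Independent samples: SE of the difference = √(SE₁² + SE₂²) = √(0.0002702736 + 0.0003869089) = 0.02564.
z* for 90% confidence is 1.645, so the margin of error is 1.645 × 0.02564 = 0.04218.

0.0422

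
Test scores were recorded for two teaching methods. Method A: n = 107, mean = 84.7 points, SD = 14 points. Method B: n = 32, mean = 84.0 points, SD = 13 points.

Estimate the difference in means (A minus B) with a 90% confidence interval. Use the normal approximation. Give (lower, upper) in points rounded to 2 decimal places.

(-3.69, 5.09)

Standard errors of each mean: 14/√107 = 1.3534 and 13/√32 = 2.2981.
SE(x̄₁ − x̄₂) = √(1.3534² + 2.2981²) = 2.6670 for independent samples with unequal variances.
With z* = 1.645, the margin is 1.645 × 2.6670 = 4.3872.
x̄₁ − x̄₂ = 84.7 − 84.0 = 0.7000; the interval is 0.7000 ± 4.3872 = (-3.69, 5.09).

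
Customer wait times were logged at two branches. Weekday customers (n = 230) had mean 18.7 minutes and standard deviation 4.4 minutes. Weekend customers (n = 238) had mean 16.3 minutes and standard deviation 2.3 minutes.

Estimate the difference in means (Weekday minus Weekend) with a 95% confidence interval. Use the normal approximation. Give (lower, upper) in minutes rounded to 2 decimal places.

SE₁ = s₁/√n₁ = 4.4/√230 = 0.2901; SE₂ = 2.3/√238 = 0.1491.
Independent samples, unequal variances: SE_diff = √(SE₁² + SE₂²) = √(0.08415801 + 0.02223081) = 0.3262.
z* = 1.960, so margin of error = 1.960 × 0.3262 = 0.6394.
Difference in means = 18.7 − 16.3 = 2.4000.
2.4000 ± 0.6394 → (1.76, 3.04).

(1.76, 3.04)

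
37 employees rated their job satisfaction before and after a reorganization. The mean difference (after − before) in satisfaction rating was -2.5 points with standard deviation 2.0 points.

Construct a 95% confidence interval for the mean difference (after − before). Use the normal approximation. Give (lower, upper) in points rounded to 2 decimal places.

(-3.14, -1.86)

Paired design: SE = s_d/√n = 2.0/√37 = 0.3288.
z* = 1.960; margin of error = 1.960 × 0.3288 = 0.6444.
-2.5 ± 0.6444 → (-3.14, -1.86).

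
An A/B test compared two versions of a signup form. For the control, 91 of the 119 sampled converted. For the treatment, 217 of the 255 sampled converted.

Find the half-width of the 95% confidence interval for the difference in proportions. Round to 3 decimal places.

0.088

p̂₁ = 91/119 = 0.7647 and p̂₂ = 217/255 = 0.8510.
SE₁ = √(p̂₁(1−p̂₁)/n₁) = √(0.7647·0.2353/119) = 0.03889; SE₂ = √(0.8510·0.1490/255) = 0.02230.
Independent samples: SE of the difference = √(SE₁² + SE₂²) = √(0.0015124321 + 0.00049729) = 0.04483.
z* for 95% confidence is 1.960, so the margin of error is 1.960 × 0.04483 = 0.08787.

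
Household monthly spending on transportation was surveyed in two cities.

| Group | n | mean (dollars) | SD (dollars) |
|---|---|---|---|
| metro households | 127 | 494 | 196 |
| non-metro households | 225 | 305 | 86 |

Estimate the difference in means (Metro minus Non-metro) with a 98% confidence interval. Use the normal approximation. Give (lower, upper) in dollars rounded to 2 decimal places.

Standard errors of each mean: 196/√127 = 17.3922 and 86/√225 = 5.7333.
SE(x̄₁ − x̄₂) = √(17.3922² + 5.7333²) = 18.3128 for independent samples with unequal variances.
With z* = 2.326, the margin is 2.326 × 18.3128 = 42.5956.
x̄₁ − x̄₂ = 494 − 305 = 189.0000; the interval is 189.0000 ± 42.5956 = (146.40, 231.60).

(146.40, 231.60)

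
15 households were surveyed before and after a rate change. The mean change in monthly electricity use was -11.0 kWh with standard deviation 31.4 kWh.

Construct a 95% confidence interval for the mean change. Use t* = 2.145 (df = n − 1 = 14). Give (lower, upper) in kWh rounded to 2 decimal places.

(-28.39, 6.39)

Paired design: SE = s_d/√n = 31.4/√15 = 8.1074.
t* = 2.145; margin of error = 2.145 × 8.1074 = 17.3904.
-11.0 ± 17.3904 → (-28.39, 6.39).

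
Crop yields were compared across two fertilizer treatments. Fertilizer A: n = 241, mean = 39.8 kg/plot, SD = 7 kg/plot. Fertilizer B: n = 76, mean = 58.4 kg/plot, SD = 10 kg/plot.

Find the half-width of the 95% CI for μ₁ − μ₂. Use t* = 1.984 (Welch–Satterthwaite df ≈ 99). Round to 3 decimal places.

Standard errors of each mean: 7/√241 = 0.4509 and 10/√76 = 1.1471.
SE(x̄₁ − x̄₂) = √(0.4509² + 1.1471²) = 1.2325 for independent samples with unequal variances.
With t* = 1.984, the margin is 1.984 × 1.2325 = 2.4453.

2.445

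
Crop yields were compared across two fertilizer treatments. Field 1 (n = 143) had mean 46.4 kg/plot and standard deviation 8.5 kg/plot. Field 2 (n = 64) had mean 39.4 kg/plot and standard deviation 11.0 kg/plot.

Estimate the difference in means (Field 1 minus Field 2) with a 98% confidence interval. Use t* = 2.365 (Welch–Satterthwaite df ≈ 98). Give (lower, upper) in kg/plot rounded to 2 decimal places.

SE₁ = s₁/√n₁ = 8.5/√143 = 0.7108; SE₂ = 11.0/√64 = 1.3750.
Independent samples, unequal variances: SE_diff = √(SE₁² + SE₂²) = √(0.50523664 + 1.890625) = 1.5479.
t* = 2.365, so margin of error = 2.365 × 1.5479 = 3.6608.
Difference in means = 46.4 − 39.4 = 7.0000.
7.0000 ± 3.6608 → (3.34, 10.66).

(3.34, 10.66)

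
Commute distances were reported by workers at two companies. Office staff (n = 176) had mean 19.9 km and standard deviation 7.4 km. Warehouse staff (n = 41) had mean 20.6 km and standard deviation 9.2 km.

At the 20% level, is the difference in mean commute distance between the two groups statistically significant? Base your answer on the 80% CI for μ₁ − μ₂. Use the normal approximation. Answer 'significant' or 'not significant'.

SE₁ = s₁/√n₁ = 7.4/√176 = 0.5578; SE₂ = 9.2/√41 = 1.4368.
Independent samples, unequal variances: SE_diff = √(SE₁² + SE₂²) = √(0.31114084 + 2.06439424) = 1.5413.
z* = 1.282, so margin of error = 1.282 × 1.5413 = 1.9759.
Difference in means = 19.9 − 20.6 = -0.7000.
-0.7000 ± 1.9759 → (-2.6759, 1.2759).
The interval (-2.6759, 1.2759) contains 0, so the difference is not significant.

not significant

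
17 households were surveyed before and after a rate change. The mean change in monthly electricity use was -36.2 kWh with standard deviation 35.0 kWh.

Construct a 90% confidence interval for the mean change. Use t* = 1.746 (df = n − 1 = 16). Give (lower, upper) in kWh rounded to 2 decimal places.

This is a matched-pairs design, so SE = s_d/√n = 35.0/√17 = 8.4887.
Margin = 1.746 × 8.4887 = 14.8213; the interval is -36.2 ± 14.8213 = (-51.02, -21.38).

(-51.02, -21.38)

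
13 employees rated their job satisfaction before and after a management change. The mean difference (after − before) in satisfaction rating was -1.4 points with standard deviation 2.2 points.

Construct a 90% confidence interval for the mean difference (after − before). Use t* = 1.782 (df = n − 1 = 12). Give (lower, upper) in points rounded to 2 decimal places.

This is a matched-pairs design, so SE = s_d/√n = 2.2/√13 = 0.6102.
Margin = 1.782 × 0.6102 = 1.0874; the interval is -1.4 ± 1.0874 = (-2.49, -0.31).

(-2.49, -0.31)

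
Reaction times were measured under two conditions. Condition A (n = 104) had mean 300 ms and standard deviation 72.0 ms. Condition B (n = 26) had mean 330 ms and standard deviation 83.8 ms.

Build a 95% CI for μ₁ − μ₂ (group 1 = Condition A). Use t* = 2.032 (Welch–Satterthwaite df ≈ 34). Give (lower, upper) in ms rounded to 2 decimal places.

(-66.35, 6.35)

Per-group SEs: s₁/√n₁ = 72.0/√104 = 7.0602, s₂/√n₂ = 83.8/√26 = 16.4345.
Unpooled SE of the difference: √(49.84642404 + 270.09279025) = 17.8868.
Margin of error = t* · SE = 2.032 × 17.8868 = 36.3460.
x̄₁ − x̄₂ = 300 − 330 = -30.0000.
CI: -30.0000 ± 36.3460 = (-66.35, 6.35).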